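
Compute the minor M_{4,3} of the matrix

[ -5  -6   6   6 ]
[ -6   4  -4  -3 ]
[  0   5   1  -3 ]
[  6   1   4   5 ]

The minor is -87.

Delete row 4 and column 3; the remaining 3×3 submatrix is [-5 -6 6; -6 4 -3; 0 5 -3].
Its determinant is -87.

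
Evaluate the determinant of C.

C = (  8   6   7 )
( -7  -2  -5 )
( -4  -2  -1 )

Expand along row 1:
  + 8 · |-2 -5; -2 -1| = 8·(2 − 10) = -64
  − 6 · |-7 -5; -4 -1| = −6·(7 − 20) = 78
  + 7 · |-7 -2; -4 -2| = 7·(14 − 8) = 42
Sum: (-64) + (78) + (42) = 56

|C| = 56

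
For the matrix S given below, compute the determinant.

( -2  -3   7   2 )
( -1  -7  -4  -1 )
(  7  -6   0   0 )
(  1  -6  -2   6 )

3352

Expand along row 3 (it has 2 zeros):
  + (7) · M_31   where M_31 = det([-3 7 2; -7 -4 -1; -6 -2 6]) = 394
  − (-6) · M_32   where M_32 = det([-2 7 2; -1 -4 -1; 1 -2 6]) = 99
det = (+1)·(7)·(394) + (-1)·(-6)·(99) = 3352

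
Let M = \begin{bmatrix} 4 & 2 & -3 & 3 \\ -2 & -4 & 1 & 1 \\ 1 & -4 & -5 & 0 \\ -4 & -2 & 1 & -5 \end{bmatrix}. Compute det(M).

24

Expand along row 3 (it has 1 zero):
  + (1) · M_31   where M_31 = det([2 -3 3; -4 1 1; -2 1 -5]) = 48
  − (-4) · M_32   where M_32 = det([4 -3 3; -2 1 1; -4 1 -5]) = 24
  + (-5) · M_33   where M_33 = det([4 2 3; -2 -4 1; -4 -2 -5]) = 24
det = (+1)·(1)·(48) + (-1)·(-4)·(24) + (+1)·(-5)·(24) = 24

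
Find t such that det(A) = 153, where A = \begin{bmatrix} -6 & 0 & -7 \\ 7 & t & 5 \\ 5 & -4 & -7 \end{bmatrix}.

1

Expanding along the row containing t, det(A) is linear in t: det(A) = (77)·t + (76).
Set (77)·t + (76) = 153  ⇒  (77)·t = 77  ⇒  t = 1.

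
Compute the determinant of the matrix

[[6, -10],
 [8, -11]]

14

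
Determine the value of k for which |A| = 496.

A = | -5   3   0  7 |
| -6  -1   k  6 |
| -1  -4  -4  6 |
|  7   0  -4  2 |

Expanding along the row containing k, det(A) is linear in k: det(A) = (-368)·k + (-240).
Set (-368)·k + (-240) = 496  ⇒  (-368)·k = 736  ⇒  k = -2.

k = -2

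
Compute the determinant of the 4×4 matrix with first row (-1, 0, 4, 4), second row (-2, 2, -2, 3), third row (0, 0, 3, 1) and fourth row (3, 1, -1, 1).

-61

Expand along row 3 (it has 2 zeros):
  + (3) · M_33   where M_33 = det([-1 0 4; -2 2 3; 3 1 1]) = -31
  − (1) · M_34   where M_34 = det([-1 0 4; -2 2 -2; 3 1 -1]) = -32
det = (+1)·(3)·(-31) + (-1)·(1)·(-32) = -61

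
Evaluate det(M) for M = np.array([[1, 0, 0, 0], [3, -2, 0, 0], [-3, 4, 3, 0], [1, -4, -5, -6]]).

The determinant is 36.

M is lower triangular, so det(M) is the product of the diagonal entries:
det = (1) · (-2) · (3) · (-6) = 36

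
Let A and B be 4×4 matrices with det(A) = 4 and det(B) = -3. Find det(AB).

det(AB) = -12

det(AB) = det(A)·det(B) = (4)·(-3) = -12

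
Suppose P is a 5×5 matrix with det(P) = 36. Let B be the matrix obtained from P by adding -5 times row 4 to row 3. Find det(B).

36

Adding a multiple of one row to another leaves the determinant unchanged.
det(B) = (1)·(36) = 36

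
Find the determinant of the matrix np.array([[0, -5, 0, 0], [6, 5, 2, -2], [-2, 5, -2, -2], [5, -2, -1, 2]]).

Expand along row 1 (it has 3 zeros):
  − (-5) · M_12   where M_12 = det([6 2 -2; -2 -2 -2; 5 -1 2]) = -72
det = (-1)·(-5)·(-72) = -360

-360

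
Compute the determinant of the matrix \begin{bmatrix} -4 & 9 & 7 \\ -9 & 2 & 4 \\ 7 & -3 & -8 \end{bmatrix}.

-289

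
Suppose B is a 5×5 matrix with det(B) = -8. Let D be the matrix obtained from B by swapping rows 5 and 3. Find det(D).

8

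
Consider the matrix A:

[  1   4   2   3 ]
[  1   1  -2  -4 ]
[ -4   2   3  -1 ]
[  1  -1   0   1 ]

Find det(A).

Expand along row 4 (it has 1 zero):
  − (1) · M_41   where M_41 = det([4 2 3; 1 -2 -4; 2 3 -1]) = 63
  + (-1) · M_42   where M_42 = det([1 2 3; 1 -2 -4; -4 3 -1]) = 33
  + (1) · M_44   where M_44 = det([1 4 2; 1 1 -2; -4 2 3]) = 39
det = (-1)·(1)·(63) + (+1)·(-1)·(33) + (+1)·(1)·(39) = -57

|A| = -57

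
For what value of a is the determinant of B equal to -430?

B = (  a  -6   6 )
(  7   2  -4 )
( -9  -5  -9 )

Expanding along the column containing a, det(B) is linear in a: det(B) = (-38)·a + (-696).
Set (-38)·a + (-696) = -430  ⇒  (-38)·a = 266  ⇒  a = -7.

-7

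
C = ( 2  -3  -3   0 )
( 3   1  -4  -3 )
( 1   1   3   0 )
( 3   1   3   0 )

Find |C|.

The determinant is 36.

Expand along column 4 (it has 3 zeros):
  + (-3) · M_24   where M_24 = det([2 -3 -3; 1 1 3; 3 1 3]) = -12
det = (+1)·(-3)·(-12) = 36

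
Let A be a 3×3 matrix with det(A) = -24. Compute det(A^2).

det(A^2) = (det A)^2 = (-24)^2 = 576

576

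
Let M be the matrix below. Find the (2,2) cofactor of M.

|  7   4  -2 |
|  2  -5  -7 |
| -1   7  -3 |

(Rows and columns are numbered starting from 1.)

Delete row 2 and column 2; the remaining 2×2 submatrix is [7 -2; -1 -3].
Its determinant is 7·(-3) − (-2)·(-1) = -23.
The cofactor carries sign (−1)^(2+2) = +1, so C_{2,2} = +(-23) = -23.

-23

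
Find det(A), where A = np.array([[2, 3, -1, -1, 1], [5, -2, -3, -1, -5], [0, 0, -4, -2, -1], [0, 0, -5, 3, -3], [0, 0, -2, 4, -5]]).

|A| = -1216

A is block upper-triangular with a 2×2 block and a 3×3 block on the diagonal, so its determinant equals the product of the determinants of the diagonal blocks.
det of the 2×2 block = -19
det of the 3×3 block = 64
det = (-19)·(64) = -1216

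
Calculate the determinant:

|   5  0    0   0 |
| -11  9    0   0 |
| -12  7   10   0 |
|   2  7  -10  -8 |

-3600

The matrix is lower triangular, so the determinant is the product of the diagonal entries:
det = (5) · (9) · (10) · (-8) = -3600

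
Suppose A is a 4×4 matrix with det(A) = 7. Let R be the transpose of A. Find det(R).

det(Aᵀ) = det(A).
det(R) = (1)·(7) = 7

7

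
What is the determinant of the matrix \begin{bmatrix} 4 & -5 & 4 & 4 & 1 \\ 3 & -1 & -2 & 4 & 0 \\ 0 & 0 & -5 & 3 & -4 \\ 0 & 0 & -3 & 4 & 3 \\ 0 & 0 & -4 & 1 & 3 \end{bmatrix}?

The matrix is block upper-triangular with a 2×2 block and a 3×3 block on the diagonal, so its determinant equals the product of the determinants of the diagonal blocks.
det of the 2×2 block = 11
det of the 3×3 block = -106
det = (11)·(-106) = -1166

-1166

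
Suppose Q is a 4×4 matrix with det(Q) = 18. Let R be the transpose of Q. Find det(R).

det(R) = 18

det(Qᵀ) = det(Q).
det(R) = (1)·(18) = 18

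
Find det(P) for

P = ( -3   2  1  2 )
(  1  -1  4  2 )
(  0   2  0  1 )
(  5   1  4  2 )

|P| = -14

Expand along row 3 (it has 2 zeros):
  − (2) · M_32   where M_32 = det([-3 1 2; 1 4 2; 5 4 2]) = -24
  − (1) · M_34   where M_34 = det([-3 2 1; 1 -1 4; 5 1 4]) = 62
det = (-1)·(2)·(-24) + (-1)·(1)·(62) = -14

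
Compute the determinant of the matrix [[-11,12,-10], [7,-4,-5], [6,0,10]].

Expand along row 3:
  + 6 · |12 -10; -4 -5| = 6·(-60 − 40) = -600
  + 10 · |-11 12; 7 -4| = 10·(44 − 84) = -400
Sum: (-600) + (-400) = -1000

The determinant is -1000.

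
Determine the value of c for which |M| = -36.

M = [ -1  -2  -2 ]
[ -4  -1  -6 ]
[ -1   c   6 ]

Expanding along the column containing c, det(M) is linear in c: det(M) = (2)·c + (-52).
Set (2)·c + (-52) = -36  ⇒  (2)·c = 16  ⇒  c = 8.

8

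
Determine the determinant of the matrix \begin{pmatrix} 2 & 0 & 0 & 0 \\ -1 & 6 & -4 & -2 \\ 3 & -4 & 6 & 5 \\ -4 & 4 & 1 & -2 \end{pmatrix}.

-188

Expand along row 1 (it has 3 zeros):
  + (2) · M_11   where M_11 = det([6 -4 -2; -4 6 5; 4 1 -2]) = -94
det = (+1)·(2)·(-94) = -188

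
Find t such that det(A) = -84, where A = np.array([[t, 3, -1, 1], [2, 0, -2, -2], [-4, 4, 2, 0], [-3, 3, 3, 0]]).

3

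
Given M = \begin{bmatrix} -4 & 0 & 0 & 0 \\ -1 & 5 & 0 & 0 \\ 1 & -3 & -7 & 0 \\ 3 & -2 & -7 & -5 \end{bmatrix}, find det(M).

M is lower triangular, so det(M) is the product of the diagonal entries:
det = (-4) · (5) · (-7) · (-5) = -700

det(M) = -700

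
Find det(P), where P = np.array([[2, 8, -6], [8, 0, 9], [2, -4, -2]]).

det(P) = 536

Expand along row 2:
  − 8 · |8 -6; -4 -2| = −8·(-16 − 24) = 320
  − 9 · |2 8; 2 -4| = −9·(-8 − 16) = 216
Sum: (320) + (216) = 536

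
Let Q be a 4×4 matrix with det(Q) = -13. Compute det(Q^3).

det(Q^3) = (det Q)^3 = (-13)^3 = -2197

-2197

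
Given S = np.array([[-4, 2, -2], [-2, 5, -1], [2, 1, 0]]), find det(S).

det(S) = 16

Expand along row 3:
  + 2 · |2 -2; 5 -1| = 2·(-2 − (-10)) = 16
  − 1 · |-4 -2; -2 -1| = −1·(4 − 4) = 0
Sum: (16) + (0) = 16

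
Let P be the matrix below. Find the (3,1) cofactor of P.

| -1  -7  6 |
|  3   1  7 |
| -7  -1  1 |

-55

Delete row 3 and column 1; the remaining 2×2 submatrix is [-7 6; 1 7].
Its determinant is (-7)·7 − 6·1 = -55.
The cofactor carries sign (−1)^(3+1) = +1, so C_{3,1} = +(-55) = -55.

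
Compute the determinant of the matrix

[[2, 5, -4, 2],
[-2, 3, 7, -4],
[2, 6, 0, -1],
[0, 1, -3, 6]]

Expand along row 3 (it has 1 zero):
  + (2) · M_31   where M_31 = det([5 -4 2; 3 7 -4; 1 -3 6]) = 206
  − (6) · M_32   where M_32 = det([2 -4 2; -2 7 -4; 0 -3 6]) = 24
  − (-1) · M_34   where M_34 = det([2 5 -4; -2 3 7; 0 1 -3]) = -54
det = (+1)·(2)·(206) + (-1)·(6)·(24) + (-1)·(-1)·(-54) = 214

214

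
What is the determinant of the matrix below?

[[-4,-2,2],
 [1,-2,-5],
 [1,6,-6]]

Expand along row 1:
  + (-4) · |-2 -5; 6 -6| = (-4)·(12 − (-30)) = -168
  − (-2) · |1 -5; 1 -6| = −(-2)·(-6 − (-5)) = -2
  + 2 · |1 -2; 1 6| = 2·(6 − (-2)) = 16
Sum: (-168) + (-2) + (16) = -154

-154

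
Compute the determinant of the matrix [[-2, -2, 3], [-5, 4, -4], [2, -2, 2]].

Expand along column 1:
  + (-2) · |4 -4; -2 2| = (-2)·(8 − 8) = 0
  − (-5) · |-2 3; -2 2| = −(-5)·(-4 − (-6)) = 10
  + 2 · |-2 3; 4 -4| = 2·(8 − 12) = -8
Sum: (0) + (10) + (-8) = 2

The determinant is 2.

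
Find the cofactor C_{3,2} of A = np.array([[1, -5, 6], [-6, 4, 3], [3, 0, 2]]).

Delete row 3 and column 2; the remaining 2×2 submatrix is [1 6; -6 3].
Its determinant is 1·3 − 6·(-6) = 39.
The cofactor carries sign (−1)^(3+2) = −1, so C_{3,2} = −(39) = -39.

-39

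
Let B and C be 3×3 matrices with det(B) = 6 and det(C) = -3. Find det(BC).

det(BC) = det(B)·det(C) = (6)·(-3) = -18

-18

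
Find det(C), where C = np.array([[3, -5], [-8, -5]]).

|C| = -55

det(C) = 3·(-5) − (-5)·(-8) = -15 − 40 = -55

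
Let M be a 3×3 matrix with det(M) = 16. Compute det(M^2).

det(M^2) = (det M)^2 = (16)^2 = 256

256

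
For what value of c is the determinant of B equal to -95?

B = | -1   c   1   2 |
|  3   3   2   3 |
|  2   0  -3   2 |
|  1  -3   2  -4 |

Expanding along the row containing c, det(B) is linear in c: det(B) = (-65)·c + (165).
Set (-65)·c + (165) = -95  ⇒  (-65)·c = -260  ⇒  c = 4.

c = 4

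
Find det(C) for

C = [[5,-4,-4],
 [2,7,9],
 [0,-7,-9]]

Expand along row 3:
  − (-7) · |5 -4; 2 9| = −(-7)·(45 − (-8)) = 371
  + (-9) · |5 -4; 2 7| = (-9)·(35 − (-8)) = -387
Sum: (371) + (-387) = -16

det(C) = -16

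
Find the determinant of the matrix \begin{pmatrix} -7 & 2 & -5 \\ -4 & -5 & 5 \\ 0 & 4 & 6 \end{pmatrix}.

478

Expand along row 3:
  − 4 · |-7 -5; -4 5| = −4·(-35 − 20) = 220
  + 6 · |-7 2; -4 -5| = 6·(35 − (-8)) = 258
Sum: (220) + (258) = 478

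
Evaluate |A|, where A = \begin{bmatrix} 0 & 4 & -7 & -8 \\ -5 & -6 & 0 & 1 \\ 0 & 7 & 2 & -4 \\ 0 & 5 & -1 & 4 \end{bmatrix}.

Expand along column 1 (it has 3 zeros):
  − (-5) · M_21   where M_21 = det([4 -7 -8; 7 2 -4; 5 -1 4]) = 488
det = (-1)·(-5)·(488) = 2440

2440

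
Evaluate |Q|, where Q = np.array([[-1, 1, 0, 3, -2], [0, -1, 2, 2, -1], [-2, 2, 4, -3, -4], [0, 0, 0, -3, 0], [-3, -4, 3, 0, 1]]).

|Q| = -168

Expand along row 4 (it has 4 zeros):
  + (-3) · M_44   where M_44 = det([-1 1 0 -2; 0 -1 2 -1; -2 2 4 -4; -3 -4 3 1]) = 56
det = (+1)·(-3)·(56) = -168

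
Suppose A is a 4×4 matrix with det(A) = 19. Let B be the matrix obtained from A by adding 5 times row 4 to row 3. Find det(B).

Adding a multiple of one row to another leaves the determinant unchanged.
det(B) = (1)·(19) = 19

|B| = 19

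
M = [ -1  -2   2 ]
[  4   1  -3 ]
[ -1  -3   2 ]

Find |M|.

The determinant is -5.

Expand along column 1:
  + (-1) · |1 -3; -3 2| = (-1)·(2 − 9) = 7
  − 4 · |-2 2; -3 2| = −4·(-4 − (-6)) = -8
  + (-1) · |-2 2; 1 -3| = (-1)·(6 − 2) = -4
Sum: (7) + (-8) + (-4) = -5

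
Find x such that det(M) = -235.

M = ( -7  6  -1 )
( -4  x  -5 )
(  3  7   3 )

x = 0

Expanding along the row containing x, det(M) is linear in x: det(M) = (-18)·x + (-235).
Set (-18)·x + (-235) = -235  ⇒  (-18)·x = 0  ⇒  x = 0.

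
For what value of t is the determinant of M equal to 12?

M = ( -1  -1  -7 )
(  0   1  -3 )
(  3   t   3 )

5

Expanding along the row containing t, det(M) is linear in t: det(M) = (-3)·t + (27).
Set (-3)·t + (27) = 12  ⇒  (-3)·t = -15  ⇒  t = 5.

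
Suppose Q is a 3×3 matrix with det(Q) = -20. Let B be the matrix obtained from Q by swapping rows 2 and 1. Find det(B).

20

Swapping two rows multiplies the determinant by −1.
det(B) = (-1)·(-20) = 20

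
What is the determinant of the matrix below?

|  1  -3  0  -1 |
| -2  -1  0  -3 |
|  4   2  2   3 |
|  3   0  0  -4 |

Expand along column 3 (it has 3 zeros):
  + (2) · M_33   where M_33 = det([1 -3 -1; -2 -1 -3; 3 0 -4]) = 52
det = (+1)·(2)·(52) = 104

104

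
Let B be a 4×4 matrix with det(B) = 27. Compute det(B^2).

729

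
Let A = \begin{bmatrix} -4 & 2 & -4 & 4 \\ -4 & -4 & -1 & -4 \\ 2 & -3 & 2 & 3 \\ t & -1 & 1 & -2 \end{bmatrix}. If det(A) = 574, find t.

5

Expanding along the row containing t, det(A) is linear in t: det(A) = (130)·t + (-76).
Set (130)·t + (-76) = 574  ⇒  (130)·t = 650  ⇒  t = 5.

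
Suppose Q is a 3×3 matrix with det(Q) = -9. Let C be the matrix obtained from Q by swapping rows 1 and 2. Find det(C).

det(C) = 9

Swapping two rows multiplies the determinant by −1.
det(C) = (-1)·(-9) = 9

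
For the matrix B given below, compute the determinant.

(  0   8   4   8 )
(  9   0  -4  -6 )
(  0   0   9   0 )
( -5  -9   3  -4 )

Expand along row 3 (it has 3 zeros):
  + (9) · M_33   where M_33 = det([0 8 8; 9 0 -6; -5 -9 -4]) = -120
det = (+1)·(9)·(-120) = -1080

-1080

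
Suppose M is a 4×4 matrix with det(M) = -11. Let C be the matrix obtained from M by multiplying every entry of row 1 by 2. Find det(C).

-22

Scaling one row by 2 multiplies the determinant by 2.
det(C) = (2)·(-11) = -22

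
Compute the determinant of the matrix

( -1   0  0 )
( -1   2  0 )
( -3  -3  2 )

The matrix is lower triangular, so the determinant is the product of the diagonal entries:
det = (-1) · (2) · (2) = -4

The determinant is -4.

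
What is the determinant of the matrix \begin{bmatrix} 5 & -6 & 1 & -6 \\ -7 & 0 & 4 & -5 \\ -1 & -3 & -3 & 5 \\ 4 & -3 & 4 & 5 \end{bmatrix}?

Expand along row 2 (it has 1 zero):
  − (-7) · M_21   where M_21 = det([-6 1 -6; -3 -3 5; -3 4 5]) = 336
  − (4) · M_23   where M_23 = det([5 -6 -6; -1 -3 5; 4 -3 5]) = -240
  + (-5) · M_24   where M_24 = det([5 -6 1; -1 -3 -3; 4 -3 4]) = -42
det = (-1)·(-7)·(336) + (-1)·(4)·(-240) + (+1)·(-5)·(-42) = 3522

3522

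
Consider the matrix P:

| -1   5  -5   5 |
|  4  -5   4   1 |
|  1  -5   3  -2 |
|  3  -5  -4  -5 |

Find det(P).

-495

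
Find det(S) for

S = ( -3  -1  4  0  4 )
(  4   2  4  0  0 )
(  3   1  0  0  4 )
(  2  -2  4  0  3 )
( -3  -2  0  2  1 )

|S| = -976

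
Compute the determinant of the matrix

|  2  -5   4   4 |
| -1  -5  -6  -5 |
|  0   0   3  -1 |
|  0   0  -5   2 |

The matrix is block upper-triangular with a 2×2 block and a 2×2 block on the diagonal, so its determinant equals the product of the determinants of the diagonal blocks.
det of the 2×2 block = -15
det of the 2×2 block = 1
det = (-15)·(1) = -15

-15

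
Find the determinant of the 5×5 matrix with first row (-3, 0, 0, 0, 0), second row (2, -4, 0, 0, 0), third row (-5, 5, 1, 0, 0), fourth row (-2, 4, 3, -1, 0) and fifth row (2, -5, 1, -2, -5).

60

The matrix is lower triangular, so the determinant is the product of the diagonal entries:
det = (-3) · (-4) · (1) · (-1) · (-5) = 60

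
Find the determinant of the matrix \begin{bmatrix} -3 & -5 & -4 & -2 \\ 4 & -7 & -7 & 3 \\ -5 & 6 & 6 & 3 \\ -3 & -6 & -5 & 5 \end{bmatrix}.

-50

Expand along row 1:
  + (-3) · M_11   where M_11 = det([-7 -7 3; 6 6 3; -6 -5 5]) = 39
  − (-5) · M_12   where M_12 = det([4 -7 3; -5 6 3; -3 -5 5]) = 197
  + (-4) · M_13   where M_13 = det([4 -7 3; -5 6 3; -3 -6 5]) = 224
  − (-2) · M_14   where M_14 = det([4 -7 -7; -5 6 6; -3 -6 -5]) = -11
det = (+1)·(-3)·(39) + (-1)·(-5)·(197) + (+1)·(-4)·(224) + (-1)·(-2)·(-11) = -50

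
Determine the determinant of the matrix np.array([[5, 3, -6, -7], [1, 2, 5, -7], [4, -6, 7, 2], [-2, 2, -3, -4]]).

-1504

Expand along row 1:
  + (5) · M_11   where M_11 = det([2 5 -7; -6 7 2; 2 -3 -4]) = -172
  − (3) · M_12   where M_12 = det([1 5 -7; 4 7 2; -2 -3 -4]) = 24
  + (-6) · M_13   where M_13 = det([1 2 -7; 4 -6 2; -2 2 -4]) = 72
  − (-7) · M_14   where M_14 = det([1 2 5; 4 -6 7; -2 2 -3]) = -20
det = (+1)·(5)·(-172) + (-1)·(3)·(24) + (+1)·(-6)·(72) + (-1)·(-7)·(-20) = -1504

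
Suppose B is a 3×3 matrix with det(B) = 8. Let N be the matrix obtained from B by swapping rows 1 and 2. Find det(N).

Swapping two rows multiplies the determinant by −1.
det(N) = (-1)·(8) = -8

-8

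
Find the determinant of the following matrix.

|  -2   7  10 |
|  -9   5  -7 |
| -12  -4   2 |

1710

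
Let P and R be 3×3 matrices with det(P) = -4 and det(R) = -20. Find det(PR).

det(PR) = det(P)·det(R) = (-4)·(-20) = 80

80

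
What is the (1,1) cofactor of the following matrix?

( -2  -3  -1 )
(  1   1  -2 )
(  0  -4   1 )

-7

Delete row 1 and column 1; the remaining 2×2 submatrix is [1 -2; -4 1].
Its determinant is 1·1 − (-2)·(-4) = -7.
The cofactor carries sign (−1)^(1+1) = +1, so C_{1,1} = +(-7) = -7.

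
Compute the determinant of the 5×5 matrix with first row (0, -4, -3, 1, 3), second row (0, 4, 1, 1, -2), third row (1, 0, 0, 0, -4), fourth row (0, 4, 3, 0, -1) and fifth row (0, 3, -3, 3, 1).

Expand along column 1 (it has 4 zeros):
  + (1) · M_31   where M_31 = det([-4 -3 1 3; 4 1 1 -2; 4 3 0 -1; 3 -3 3 1]) = 29
det = (+1)·(1)·(29) = 29

29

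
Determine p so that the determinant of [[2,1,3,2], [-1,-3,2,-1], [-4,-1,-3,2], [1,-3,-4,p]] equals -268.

-1

Expanding along the row containing p, det(A) is linear in p: det(A) = (-22)·p + (-290).
Set (-22)·p + (-290) = -268  ⇒  (-22)·p = 22  ⇒  p = -1.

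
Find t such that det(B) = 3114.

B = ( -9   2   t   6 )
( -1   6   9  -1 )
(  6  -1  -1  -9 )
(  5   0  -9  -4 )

t = -3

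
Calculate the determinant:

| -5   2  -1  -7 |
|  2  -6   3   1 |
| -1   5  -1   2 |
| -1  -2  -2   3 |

Expand along row 1:
  + (-5) · M_11   where M_11 = det([-6 3 1; 5 -1 2; -2 -2 3]) = -75
  − (2) · M_12   where M_12 = det([2 3 1; -1 -1 2; -1 -2 3]) = 6
  + (-1) · M_13   where M_13 = det([2 -6 1; -1 5 2; -1 -2 3]) = 39
  − (-7) · M_14   where M_14 = det([2 -6 3; -1 5 -1; -1 -2 -2]) = 3
det = (+1)·(-5)·(-75) + (-1)·(2)·(6) + (+1)·(-1)·(39) + (-1)·(-7)·(3) = 345

The determinant is 345.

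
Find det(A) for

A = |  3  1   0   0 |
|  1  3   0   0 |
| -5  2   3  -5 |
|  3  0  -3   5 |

The determinant is 0.

A is block lower-triangular with a 2×2 block and a 2×2 block on the diagonal, so its determinant equals the product of the determinants of the diagonal blocks.
det of the 2×2 block = 8
det of the 2×2 block = 0
det = (8)·(0) = 0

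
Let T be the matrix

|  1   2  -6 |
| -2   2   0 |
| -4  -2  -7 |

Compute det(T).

Expand along column 3:
  + (-6) · |-2 2; -4 -2| = (-6)·(4 − (-8)) = -72
  + (-7) · |1 2; -2 2| = (-7)·(2 − (-4)) = -42
Sum: (-72) + (-42) = -114

-114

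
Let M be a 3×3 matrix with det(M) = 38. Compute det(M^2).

det(M^2) = (det M)^2 = (38)^2 = 1444

1444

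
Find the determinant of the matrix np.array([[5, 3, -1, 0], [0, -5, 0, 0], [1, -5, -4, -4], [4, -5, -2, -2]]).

The determinant is -70.

Expand along row 2 (it has 3 zeros):
  + (-5) · M_22   where M_22 = det([5 -1 0; 1 -4 -4; 4 -2 -2]) = 14
det = (+1)·(-5)·(14) = -70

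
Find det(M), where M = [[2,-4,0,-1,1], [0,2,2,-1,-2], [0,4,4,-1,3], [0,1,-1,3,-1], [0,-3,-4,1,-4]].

70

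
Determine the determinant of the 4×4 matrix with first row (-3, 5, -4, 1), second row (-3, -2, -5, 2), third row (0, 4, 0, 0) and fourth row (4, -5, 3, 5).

Expand along row 3 (it has 3 zeros):
  − (4) · M_32   where M_32 = det([-3 -4 1; -3 -5 2; 4 3 5]) = 12
det = (-1)·(4)·(12) = -48

-48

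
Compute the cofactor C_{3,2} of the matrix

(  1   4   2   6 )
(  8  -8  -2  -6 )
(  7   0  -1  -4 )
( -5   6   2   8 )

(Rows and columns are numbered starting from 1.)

36

Delete row 3 and column 2; the remaining 3×3 submatrix is [1 2 6; 8 -2 -6; -5 2 8].
Its determinant is -36.
The cofactor carries sign (−1)^(3+2) = −1, so C_{3,2} = −(-36) = 36.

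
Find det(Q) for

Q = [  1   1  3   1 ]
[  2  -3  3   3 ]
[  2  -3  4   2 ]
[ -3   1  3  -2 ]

|Q| = -57

Expand along row 1:
  + (1) · M_11   where M_11 = det([-3 3 3; -3 4 2; 1 3 -2]) = -9
  − (1) · M_12   where M_12 = det([2 3 3; 2 4 2; -3 3 -2]) = 20
  + (3) · M_13   where M_13 = det([2 -3 3; 2 -3 2; -3 1 -2]) = -7
  − (1) · M_14   where M_14 = det([2 -3 3; 2 -3 4; -3 1 3]) = 7
det = (+1)·(1)·(-9) + (-1)·(1)·(20) + (+1)·(3)·(-7) + (-1)·(1)·(7) = -57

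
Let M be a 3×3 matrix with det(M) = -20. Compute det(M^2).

400

det(M^2) = (det M)^2 = (-20)^2 = 400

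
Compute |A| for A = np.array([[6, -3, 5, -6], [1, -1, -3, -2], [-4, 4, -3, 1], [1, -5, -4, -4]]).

Expand along row 1:
  + (6) · M_11   where M_11 = det([-1 -3 -2; 4 -3 1; -5 -4 -4]) = 13
  − (-3) · M_12   where M_12 = det([1 -3 -2; -4 -3 1; 1 -4 -4]) = 23
  + (5) · M_13   where M_13 = det([1 -1 -2; -4 4 1; 1 -5 -4]) = -28
  − (-6) · M_14   where M_14 = det([1 -1 -3; -4 4 -3; 1 -5 -4]) = -60
det = (+1)·(6)·(13) + (-1)·(-3)·(23) + (+1)·(5)·(-28) + (-1)·(-6)·(-60) = -353

det(A) = -353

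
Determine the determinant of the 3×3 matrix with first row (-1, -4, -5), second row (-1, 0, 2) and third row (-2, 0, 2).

The determinant is 8.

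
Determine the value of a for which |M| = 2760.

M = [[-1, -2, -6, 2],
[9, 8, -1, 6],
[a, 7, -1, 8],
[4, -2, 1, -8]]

Expanding along the row containing a, det(M) is linear in a: det(M) = (-304)·a + (1544).
Set (-304)·a + (1544) = 2760  ⇒  (-304)·a = 1216  ⇒  a = -4.

-4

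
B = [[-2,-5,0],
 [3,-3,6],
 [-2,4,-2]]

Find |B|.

Expand along row 1:
  + (-2) · |-3 6; 4 -2| = (-2)·(6 − 24) = 36
  − (-5) · |3 6; -2 -2| = −(-5)·(-6 − (-12)) = 30
Sum: (36) + (30) = 66

det(B) = 66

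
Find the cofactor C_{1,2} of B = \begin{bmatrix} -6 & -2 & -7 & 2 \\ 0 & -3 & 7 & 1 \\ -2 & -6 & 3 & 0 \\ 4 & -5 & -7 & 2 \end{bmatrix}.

Delete row 1 and column 2; the remaining 3×3 submatrix is [0 7 1; -2 3 0; 4 -7 2].
Its determinant is 30.
The cofactor carries sign (−1)^(1+2) = −1, so C_{1,2} = −(30) = -30.

The cofactor is -30.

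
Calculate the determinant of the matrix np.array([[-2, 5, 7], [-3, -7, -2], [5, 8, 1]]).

The determinant is 24.

Expand along row 1:
  + (-2) · |-7 -2; 8 1| = (-2)·(-7 − (-16)) = -18
  − 5 · |-3 -2; 5 1| = −5·(-3 − (-10)) = -35
  + 7 · |-3 -7; 5 8| = 7·(-24 − (-35)) = 77
Sum: (-18) + (-35) + (77) = 24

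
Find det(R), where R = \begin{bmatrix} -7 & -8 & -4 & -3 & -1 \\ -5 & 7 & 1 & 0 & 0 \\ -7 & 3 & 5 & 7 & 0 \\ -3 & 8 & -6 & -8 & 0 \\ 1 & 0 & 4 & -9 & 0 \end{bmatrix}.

Expand along column 5 (it has 4 zeros):
  + (-1) · M_15   where M_15 = det([-5 7 1 0; -7 3 5 7; -3 8 -6 -8; 1 0 4 -9]) = 1866
det = (+1)·(-1)·(1866) = -1866

The determinant is -1866.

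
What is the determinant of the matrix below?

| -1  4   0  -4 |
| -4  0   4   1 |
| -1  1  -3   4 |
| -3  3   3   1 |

The determinant is -264.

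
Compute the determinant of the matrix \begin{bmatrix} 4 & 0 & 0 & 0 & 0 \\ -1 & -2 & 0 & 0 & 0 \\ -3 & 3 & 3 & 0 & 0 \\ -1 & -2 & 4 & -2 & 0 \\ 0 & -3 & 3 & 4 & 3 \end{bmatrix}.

The matrix is lower triangular, so the determinant is the product of the diagonal entries:
det = (4) · (-2) · (3) · (-2) · (3) = 144

144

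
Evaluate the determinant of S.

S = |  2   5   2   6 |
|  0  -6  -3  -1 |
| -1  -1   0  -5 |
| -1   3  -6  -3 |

Expand along row 2 (it has 1 zero):
  + (-6) · M_22   where M_22 = det([2 2 6; -1 0 -5; -1 -6 -3]) = -20
  − (-3) · M_23   where M_23 = det([2 5 6; -1 -1 -5; -1 3 -3]) = 22
  + (-1) · M_24   where M_24 = det([2 5 2; -1 -1 0; -1 3 -6]) = -26
det = (+1)·(-6)·(-20) + (-1)·(-3)·(22) + (+1)·(-1)·(-26) = 212

212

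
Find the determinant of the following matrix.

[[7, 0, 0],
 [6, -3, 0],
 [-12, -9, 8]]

The matrix is lower triangular, so the determinant is the product of the diagonal entries:
det = (7) · (-3) · (8) = -168

-168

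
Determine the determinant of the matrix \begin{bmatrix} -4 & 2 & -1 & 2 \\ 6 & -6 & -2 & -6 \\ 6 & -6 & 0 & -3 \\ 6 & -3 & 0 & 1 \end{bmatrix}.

Expand along column 3 (it has 2 zeros):
  + (-1) · M_13   where M_13 = det([6 -6 -6; 6 -6 -3; 6 -3 1]) = -54
  − (-2) · M_23   where M_23 = det([-4 2 2; 6 -6 -3; 6 -3 1]) = 48
det = (+1)·(-1)·(-54) + (-1)·(-2)·(48) = 150

The determinant is 150.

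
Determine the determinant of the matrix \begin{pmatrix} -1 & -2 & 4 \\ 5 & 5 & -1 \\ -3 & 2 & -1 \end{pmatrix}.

87

Expand along row 1:
  + (-1) · |5 -1; 2 -1| = (-1)·(-5 − (-2)) = 3
  − (-2) · |5 -1; -3 -1| = −(-2)·(-5 − 3) = -16
  + 4 · |5 5; -3 2| = 4·(10 − (-15)) = 100
Sum: (3) + (-16) + (100) = 87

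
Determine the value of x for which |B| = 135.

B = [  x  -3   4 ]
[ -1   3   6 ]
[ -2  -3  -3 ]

6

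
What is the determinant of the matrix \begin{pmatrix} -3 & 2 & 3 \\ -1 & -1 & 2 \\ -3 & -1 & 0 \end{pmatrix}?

-24

Expand along column 3:
  + 3 · |-1 -1; -3 -1| = 3·(1 − 3) = -6
  − 2 · |-3 2; -3 -1| = −2·(3 − (-6)) = -18
Sum: (-6) + (-18) = -24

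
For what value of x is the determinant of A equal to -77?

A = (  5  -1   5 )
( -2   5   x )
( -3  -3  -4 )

Expanding along the row containing x, det(A) is linear in x: det(A) = (18)·x + (13).
Set (18)·x + (13) = -77  ⇒  (18)·x = -90  ⇒  x = -5.

-5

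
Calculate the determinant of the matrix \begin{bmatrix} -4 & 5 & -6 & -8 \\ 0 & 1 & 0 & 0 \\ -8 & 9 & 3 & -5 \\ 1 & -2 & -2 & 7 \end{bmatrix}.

-454

Expand along row 2 (it has 3 zeros):
  + (1) · M_22   where M_22 = det([-4 -6 -8; -8 3 -5; 1 -2 7]) = -454
det = (+1)·(1)·(-454) = -454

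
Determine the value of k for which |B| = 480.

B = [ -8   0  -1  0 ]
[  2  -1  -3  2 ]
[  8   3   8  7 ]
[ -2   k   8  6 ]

5

Expanding along the column containing k, det(B) is linear in k: det(B) = (294)·k + (-990).
Set (294)·k + (-990) = 480  ⇒  (294)·k = 1470  ⇒  k = 5.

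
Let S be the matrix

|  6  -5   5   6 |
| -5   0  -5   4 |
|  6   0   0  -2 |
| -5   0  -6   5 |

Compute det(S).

Expand along column 2 (it has 3 zeros):
  − (-5) · M_12   where M_12 = det([-5 -5 4; 6 0 -2; -5 -6 5]) = 16
det = (-1)·(-5)·(16) = 80

80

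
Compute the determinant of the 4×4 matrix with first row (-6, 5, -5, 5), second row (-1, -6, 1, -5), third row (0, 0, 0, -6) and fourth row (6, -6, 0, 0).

Expand along row 3 (it has 3 zeros):
  − (-6) · M_34   where M_34 = det([-6 5 -5; -1 -6 1; 6 -6 0]) = -216
det = (-1)·(-6)·(-216) = -1296

The determinant is -1296.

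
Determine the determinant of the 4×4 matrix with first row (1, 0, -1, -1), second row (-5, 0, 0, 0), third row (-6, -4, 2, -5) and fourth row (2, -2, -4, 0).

Expand along row 2 (it has 3 zeros):
  − (-5) · M_21   where M_21 = det([0 -1 -1; -4 2 -5; -2 -4 0]) = -30
det = (-1)·(-5)·(-30) = -150

The determinant is -150.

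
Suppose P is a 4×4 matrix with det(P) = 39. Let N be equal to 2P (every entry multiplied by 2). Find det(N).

For a 4×4 matrix, det(2P) = 2^4·det(P) = 16·det(P).
det(N) = (16)·(39) = 624

|N| = 624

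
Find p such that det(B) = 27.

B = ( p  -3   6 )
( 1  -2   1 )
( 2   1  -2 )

3

Expanding along the column containing p, det(B) is linear in p: det(B) = (3)·p + (18).
Set (3)·p + (18) = 27  ⇒  (3)·p = 9  ⇒  p = 3.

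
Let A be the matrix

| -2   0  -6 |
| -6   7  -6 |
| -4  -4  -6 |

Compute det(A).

-180

Expand along row 1:
  + (-2) · |7 -6; -4 -6| = (-2)·(-42 − 24) = 132
  + (-6) · |-6 7; -4 -4| = (-6)·(24 − (-28)) = -312
Sum: (132) + (-312) = -180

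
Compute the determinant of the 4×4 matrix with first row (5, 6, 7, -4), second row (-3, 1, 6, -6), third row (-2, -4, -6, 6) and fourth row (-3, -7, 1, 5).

The determinant is -462.

Expand along row 1:
  + (5) · M_11   where M_11 = det([1 6 -6; -4 -6 6; -7 1 5]) = 108
  − (6) · M_12   where M_12 = det([-3 6 -6; -2 -6 6; -3 1 5]) = 180
  + (7) · M_13   where M_13 = det([-3 1 -6; -2 -4 6; -3 -7 5]) = -86
  − (-4) · M_14   where M_14 = det([-3 1 6; -2 -4 -6; -3 -7 1]) = 170
det = (+1)·(5)·(108) + (-1)·(6)·(180) + (+1)·(7)·(-86) + (-1)·(-4)·(170) = -462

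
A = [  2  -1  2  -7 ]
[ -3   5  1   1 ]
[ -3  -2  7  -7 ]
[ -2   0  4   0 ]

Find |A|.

Expand along row 4 (it has 2 zeros):
  − (-2) · M_41   where M_41 = det([-1 2 -7; 5 1 1; -2 7 -7]) = -179
  − (4) · M_43   where M_43 = det([2 -1 -7; -3 5 1; -3 -2 -7]) = -189
det = (-1)·(-2)·(-179) + (-1)·(4)·(-189) = 398

|A| = 398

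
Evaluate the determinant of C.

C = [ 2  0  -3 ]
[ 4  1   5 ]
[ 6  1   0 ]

-4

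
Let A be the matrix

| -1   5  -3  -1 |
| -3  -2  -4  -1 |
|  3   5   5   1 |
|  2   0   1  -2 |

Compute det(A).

Expand along row 4 (it has 1 zero):
  − (2) · M_41   where M_41 = det([5 -3 -1; -2 -4 -1; 5 5 1]) = 4
  − (1) · M_43   where M_43 = det([-1 5 -1; -3 -2 -1; 3 5 1]) = 6
  + (-2) · M_44   where M_44 = det([-1 5 -3; -3 -2 -4; 3 5 5]) = 32
det = (-1)·(2)·(4) + (-1)·(1)·(6) + (+1)·(-2)·(32) = -78

-78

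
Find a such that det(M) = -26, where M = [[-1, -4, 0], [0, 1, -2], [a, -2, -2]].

Expanding along the row containing a, det(M) is linear in a: det(M) = (8)·a + (6).
Set (8)·a + (6) = -26  ⇒  (8)·a = -32  ⇒  a = -4.

-4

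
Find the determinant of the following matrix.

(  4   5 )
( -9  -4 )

The determinant is 29.

det = 4·(-4) − 5·(-9) = -16 − (-45) = 29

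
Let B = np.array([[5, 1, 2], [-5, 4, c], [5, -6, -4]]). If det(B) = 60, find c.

c = 4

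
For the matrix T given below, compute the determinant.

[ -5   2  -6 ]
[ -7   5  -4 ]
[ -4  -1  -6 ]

Expand along column 1:
  + (-5) · |5 -4; -1 -6| = (-5)·(-30 − 4) = 170
  − (-7) · |2 -6; -1 -6| = −(-7)·(-12 − 6) = -126
  + (-4) · |2 -6; 5 -4| = (-4)·(-8 − (-30)) = -88
Sum: (170) + (-126) + (-88) = -44

det(T) = -44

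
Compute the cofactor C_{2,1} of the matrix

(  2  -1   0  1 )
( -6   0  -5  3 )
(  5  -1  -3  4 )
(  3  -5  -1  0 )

18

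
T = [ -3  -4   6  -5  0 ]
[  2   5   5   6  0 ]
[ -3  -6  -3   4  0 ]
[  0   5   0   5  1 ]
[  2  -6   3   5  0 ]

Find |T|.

|T| = -3298

Expand along column 5 (it has 4 zeros):
  − (1) · M_45   where M_45 = det([-3 -4 6 -5; 2 5 5 6; -3 -6 -3 4; 2 -6 3 5]) = 3298
det = (-1)·(1)·(3298) = -3298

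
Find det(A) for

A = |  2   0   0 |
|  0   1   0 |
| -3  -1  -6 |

A is lower triangular, so det(A) is the product of the diagonal entries:
det = (2) · (1) · (-6) = -12

-12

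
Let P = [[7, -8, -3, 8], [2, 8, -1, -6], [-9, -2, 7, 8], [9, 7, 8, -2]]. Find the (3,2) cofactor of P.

Delete row 3 and column 2; the remaining 3×3 submatrix is [7 -3 8; 2 -1 -6; 9 8 -2].
Its determinant is 700.
The cofactor carries sign (−1)^(3+2) = −1, so C_{3,2} = −(700) = -700.

The cofactor is -700.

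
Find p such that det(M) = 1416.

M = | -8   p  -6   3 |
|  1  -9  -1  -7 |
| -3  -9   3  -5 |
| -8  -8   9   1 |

Expanding along the row containing p, det(M) is linear in p: det(M) = (-26)·p + (1364).
Set (-26)·p + (1364) = 1416  ⇒  (-26)·p = 52  ⇒  p = -2.

p = -2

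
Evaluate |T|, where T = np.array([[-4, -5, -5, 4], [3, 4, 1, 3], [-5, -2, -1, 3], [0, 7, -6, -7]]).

The determinant is 1716.

Expand along row 4 (it has 1 zero):
  + (7) · M_42   where M_42 = det([-4 -5 4; 3 1 3; -5 -1 3]) = 104
  − (-6) · M_43   where M_43 = det([-4 -5 4; 3 4 3; -5 -2 3]) = 104
  + (-7) · M_44   where M_44 = det([-4 -5 -5; 3 4 1; -5 -2 -1]) = -52
det = (+1)·(7)·(104) + (-1)·(-6)·(104) + (+1)·(-7)·(-52) = 1716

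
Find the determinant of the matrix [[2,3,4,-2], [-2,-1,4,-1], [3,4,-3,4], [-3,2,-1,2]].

Expand along row 1:
  + (2) · M_11   where M_11 = det([-1 4 -1; 4 -3 4; 2 -1 2]) = 0
  − (3) · M_12   where M_12 = det([-2 4 -1; 3 -3 4; -3 -1 2]) = -56
  + (4) · M_13   where M_13 = det([-2 -1 -1; 3 4 4; -3 2 2]) = 0
  − (-2) · M_14   where M_14 = det([-2 -1 4; 3 4 -3; -3 2 -1]) = 56
det = (+1)·(2)·(0) + (-1)·(3)·(-56) + (+1)·(4)·(0) + (-1)·(-2)·(56) = 280

The determinant is 280.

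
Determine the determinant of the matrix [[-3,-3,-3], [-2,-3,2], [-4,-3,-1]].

Expand along column 1:
  + (-3) · |-3 2; -3 -1| = (-3)·(3 − (-6)) = -27
  − (-2) · |-3 -3; -3 -1| = −(-2)·(3 − 9) = -12
  + (-4) · |-3 -3; -3 2| = (-4)·(-6 − 9) = 60
Sum: (-27) + (-12) + (60) = 21

The determinant is 21.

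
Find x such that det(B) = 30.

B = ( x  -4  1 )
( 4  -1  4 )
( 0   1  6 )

x = 7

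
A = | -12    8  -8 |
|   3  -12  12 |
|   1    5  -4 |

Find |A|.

120

Expand along column 1:
  + (-12) · |-12 12; 5 -4| = (-12)·(48 − 60) = 144
  − 3 · |8 -8; 5 -4| = −3·(-32 − (-40)) = -24
  + 1 · |8 -8; -12 12| = 1·(96 − 96) = 0
Sum: (144) + (-24) + (0) = 120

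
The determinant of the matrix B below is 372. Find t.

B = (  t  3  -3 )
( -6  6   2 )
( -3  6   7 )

7

Expanding along the row containing t, det(B) is linear in t: det(B) = (30)·t + (162).
Set (30)·t + (162) = 372  ⇒  (30)·t = 210  ⇒  t = 7.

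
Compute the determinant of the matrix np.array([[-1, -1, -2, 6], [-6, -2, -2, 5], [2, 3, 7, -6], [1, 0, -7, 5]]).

-364

Expand along row 4 (it has 1 zero):
  − (1) · M_41   where M_41 = det([-1 -2 6; -2 -2 5; 3 7 -6]) = -31
  − (-7) · M_43   where M_43 = det([-1 -1 6; -6 -2 5; 2 3 -6]) = -55
  + (5) · M_44   where M_44 = det([-1 -1 -2; -6 -2 -2; 2 3 7]) = -2
det = (-1)·(1)·(-31) + (-1)·(-7)·(-55) + (+1)·(5)·(-2) = -364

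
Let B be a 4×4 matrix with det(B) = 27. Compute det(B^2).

det(B^2) = (det B)^2 = (27)^2 = 729

729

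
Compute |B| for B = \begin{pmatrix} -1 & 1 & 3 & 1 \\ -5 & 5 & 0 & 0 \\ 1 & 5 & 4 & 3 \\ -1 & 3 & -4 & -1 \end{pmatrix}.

|B| = 20

Expand along row 2 (it has 2 zeros):
  − (-5) · M_21   where M_21 = det([1 3 1; 5 4 3; 3 -4 -1]) = 18
  + (5) · M_22   where M_22 = det([-1 3 1; 1 4 3; -1 -4 -1]) = -14
det = (-1)·(-5)·(18) + (+1)·(5)·(-14) = 20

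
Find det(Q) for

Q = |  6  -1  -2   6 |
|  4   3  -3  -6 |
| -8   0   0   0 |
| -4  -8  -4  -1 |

Expand along row 3 (it has 3 zeros):
  + (-8) · M_31   where M_31 = det([-1 -2 6; 3 -3 -6; -8 -4 -1]) = -297
det = (+1)·(-8)·(-297) = 2376

det(Q) = 2376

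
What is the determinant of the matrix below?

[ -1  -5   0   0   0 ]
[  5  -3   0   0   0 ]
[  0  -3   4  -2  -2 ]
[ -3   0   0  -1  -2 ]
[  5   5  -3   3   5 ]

The matrix is block lower-triangular with a 2×2 block and a 3×3 block on the diagonal, so its determinant equals the product of the determinants of the diagonal blocks.
det of the 2×2 block = 28
det of the 3×3 block = -2
det = (28)·(-2) = -56

The determinant is -56.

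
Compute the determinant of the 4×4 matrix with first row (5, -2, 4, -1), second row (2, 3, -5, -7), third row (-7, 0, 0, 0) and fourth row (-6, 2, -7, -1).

Expand along row 3 (it has 3 zeros):
  + (-7) · M_31   where M_31 = det([-2 4 -1; 3 -5 -7; 2 -7 -1]) = 55
det = (+1)·(-7)·(55) = -385

The determinant is -385.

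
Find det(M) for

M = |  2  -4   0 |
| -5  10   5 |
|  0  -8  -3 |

The determinant is 80.

Expand along row 1:
  + 2 · |10 5; -8 -3| = 2·(-30 − (-40)) = 20
  − (-4) · |-5 5; 0 -3| = −(-4)·(15 − 0) = 60
Sum: (20) + (60) = 80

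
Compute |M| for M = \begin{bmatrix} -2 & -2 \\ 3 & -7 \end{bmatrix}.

det(M) = 20

det(M) = (-2)·(-7) − (-2)·3 = 14 − (-6) = 20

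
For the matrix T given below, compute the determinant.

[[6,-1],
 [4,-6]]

|T| = -32

det(T) = 6·(-6) − (-1)·4 = -36 − (-4) = -32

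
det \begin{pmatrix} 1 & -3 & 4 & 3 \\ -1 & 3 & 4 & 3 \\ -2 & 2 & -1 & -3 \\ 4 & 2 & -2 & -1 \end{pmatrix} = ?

Expand along row 1:
  + (1) · M_11   where M_11 = det([3 4 3; 2 -1 -3; 2 -2 -1]) = -37
  − (-3) · M_12   where M_12 = det([-1 4 3; -2 -1 -3; 4 -2 -1]) = -27
  + (4) · M_13   where M_13 = det([-1 3 3; -2 2 -3; 4 2 -1]) = -82
  − (3) · M_14   where M_14 = det([-1 3 4; -2 2 -1; 4 2 -2]) = -70
det = (+1)·(1)·(-37) + (-1)·(-3)·(-27) + (+1)·(4)·(-82) + (-1)·(3)·(-70) = -236

-236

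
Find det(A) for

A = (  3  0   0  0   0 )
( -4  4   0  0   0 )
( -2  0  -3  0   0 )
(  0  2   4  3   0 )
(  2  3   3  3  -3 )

The determinant is 324.

A is lower triangular, so det(A) is the product of the diagonal entries:
det = (3) · (4) · (-3) · (3) · (-3) = 324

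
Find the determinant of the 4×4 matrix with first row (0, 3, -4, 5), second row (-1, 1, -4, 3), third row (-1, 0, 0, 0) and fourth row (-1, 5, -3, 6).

The determinant is -4.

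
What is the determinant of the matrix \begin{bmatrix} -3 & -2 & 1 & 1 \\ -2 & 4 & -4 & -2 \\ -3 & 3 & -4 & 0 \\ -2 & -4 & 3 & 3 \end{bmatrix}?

Expand along row 3 (it has 1 zero):
  + (-3) · M_31   where M_31 = det([-2 1 1; 4 -4 -2; -4 3 3]) = 4
  − (3) · M_32   where M_32 = det([-3 1 1; -2 -4 -2; -2 3 3]) = 14
  + (-4) · M_33   where M_33 = det([-3 -2 1; -2 4 -2; -2 -4 3]) = -16
det = (+1)·(-3)·(4) + (-1)·(3)·(14) + (+1)·(-4)·(-16) = 10

10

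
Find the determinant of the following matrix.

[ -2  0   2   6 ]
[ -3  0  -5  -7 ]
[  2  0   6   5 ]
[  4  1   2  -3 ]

Expand along column 2 (it has 3 zeros):
  + (1) · M_42   where M_42 = det([-2 2 6; -3 -5 -7; 2 6 5]) = -80
det = (+1)·(1)·(-80) = -80

-80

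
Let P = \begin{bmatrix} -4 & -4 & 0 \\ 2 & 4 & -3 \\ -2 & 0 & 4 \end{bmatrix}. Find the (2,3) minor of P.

The minor is -8.

Delete row 2 and column 3; the remaining 2×2 submatrix is [-4 -4; -2 0].
Its determinant is (-4)·0 − (-4)·(-2) = -8.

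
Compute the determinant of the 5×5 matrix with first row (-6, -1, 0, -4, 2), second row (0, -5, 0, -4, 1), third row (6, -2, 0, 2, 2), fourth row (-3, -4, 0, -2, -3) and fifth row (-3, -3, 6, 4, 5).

The determinant is -2052.

Expand along column 3 (it has 4 zeros):
  + (6) · M_53   where M_53 = det([-6 -1 -4 2; 0 -5 -4 1; 6 -2 2 2; -3 -4 -2 -3]) = -342
det = (+1)·(6)·(-342) = -2052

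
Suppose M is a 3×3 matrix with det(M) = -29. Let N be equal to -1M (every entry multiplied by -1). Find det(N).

For a 3×3 matrix, det(-1M) = (-1)^3·det(M) = -1·det(M).
det(N) = (-1)·(-29) = 29

det(N) = 29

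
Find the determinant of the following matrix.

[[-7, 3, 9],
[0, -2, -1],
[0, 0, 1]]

The determinant is 14.

The matrix is upper triangular, so the determinant is the product of the diagonal entries:
det = (-7) · (-2) · (1) = 14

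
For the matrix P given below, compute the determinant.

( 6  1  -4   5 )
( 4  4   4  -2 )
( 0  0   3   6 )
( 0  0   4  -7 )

P is block upper-triangular with a 2×2 block and a 2×2 block on the diagonal, so its determinant equals the product of the determinants of the diagonal blocks.
det of the 2×2 block = 20
det of the 2×2 block = -45
det = (20)·(-45) = -900

The determinant is -900.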